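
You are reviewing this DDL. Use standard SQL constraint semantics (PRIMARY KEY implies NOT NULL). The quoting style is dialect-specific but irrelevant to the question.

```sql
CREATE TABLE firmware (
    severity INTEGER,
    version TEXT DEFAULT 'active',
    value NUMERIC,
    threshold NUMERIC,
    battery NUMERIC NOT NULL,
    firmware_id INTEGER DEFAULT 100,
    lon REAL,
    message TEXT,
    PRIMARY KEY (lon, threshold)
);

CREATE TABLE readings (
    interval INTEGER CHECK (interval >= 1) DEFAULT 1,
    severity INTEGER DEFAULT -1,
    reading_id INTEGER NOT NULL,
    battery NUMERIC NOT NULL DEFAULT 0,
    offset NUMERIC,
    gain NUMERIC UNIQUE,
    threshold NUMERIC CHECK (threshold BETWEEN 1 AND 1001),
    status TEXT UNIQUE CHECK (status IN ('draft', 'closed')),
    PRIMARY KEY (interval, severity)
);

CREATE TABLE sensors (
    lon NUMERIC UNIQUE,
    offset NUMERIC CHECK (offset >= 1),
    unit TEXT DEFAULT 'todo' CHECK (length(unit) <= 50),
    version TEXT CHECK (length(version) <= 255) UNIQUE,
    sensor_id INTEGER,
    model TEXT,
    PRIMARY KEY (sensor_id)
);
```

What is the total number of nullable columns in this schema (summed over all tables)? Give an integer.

firmware: 5 nullable (severity, version, value, firmware_id, message — PK (lon, threshold) and explicit NOT NULL columns excluded).
readings: 4 nullable (offset, gain, threshold, status — PK (interval, severity) and explicit NOT NULL columns excluded).
sensors: 5 nullable (lon, offset, unit, version, model — PK (sensor_id) and explicit NOT NULL columns excluded).
Total: 5 + 4 + 5 = 14.

14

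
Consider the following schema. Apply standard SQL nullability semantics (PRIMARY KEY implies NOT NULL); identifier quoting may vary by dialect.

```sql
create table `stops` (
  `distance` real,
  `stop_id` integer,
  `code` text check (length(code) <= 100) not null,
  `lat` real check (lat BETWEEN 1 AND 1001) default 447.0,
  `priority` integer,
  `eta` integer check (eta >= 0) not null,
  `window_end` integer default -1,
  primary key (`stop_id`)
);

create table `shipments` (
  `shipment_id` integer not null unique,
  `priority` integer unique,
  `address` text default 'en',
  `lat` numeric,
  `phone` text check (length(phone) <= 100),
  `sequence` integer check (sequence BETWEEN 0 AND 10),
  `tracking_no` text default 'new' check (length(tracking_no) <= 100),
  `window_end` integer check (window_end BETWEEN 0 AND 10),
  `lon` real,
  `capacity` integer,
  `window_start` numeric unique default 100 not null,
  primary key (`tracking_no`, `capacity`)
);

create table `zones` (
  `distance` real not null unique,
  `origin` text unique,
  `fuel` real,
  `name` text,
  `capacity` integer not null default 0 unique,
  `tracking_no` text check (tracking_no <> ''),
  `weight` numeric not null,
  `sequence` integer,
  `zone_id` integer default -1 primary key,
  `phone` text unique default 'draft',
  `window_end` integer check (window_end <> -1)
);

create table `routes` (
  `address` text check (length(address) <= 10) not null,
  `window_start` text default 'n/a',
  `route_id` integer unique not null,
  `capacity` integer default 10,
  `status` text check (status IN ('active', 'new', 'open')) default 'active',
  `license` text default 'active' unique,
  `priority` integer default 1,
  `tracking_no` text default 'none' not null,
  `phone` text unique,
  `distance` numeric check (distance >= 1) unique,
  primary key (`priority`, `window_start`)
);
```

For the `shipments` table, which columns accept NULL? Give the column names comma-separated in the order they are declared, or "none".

priority, address, lat, phone, sequence, window_end, lon

- shipment_id: declared NOT NULL → not nullable.
- priority: UNIQUE does not imply NOT NULL → nullable.
- address: DEFAULT only fills an omitted column; an explicit NULL is still allowed → nullable.
- lat: no NOT NULL constraint applies → nullable.
- phone: CHECK does not forbid NULL (a CHECK constraint passes when its expression is NULL) → nullable.
- sequence: CHECK does not forbid NULL (a CHECK constraint passes when its expression is NULL) → nullable.
- tracking_no: part of the PRIMARY KEY, which implies NOT NULL → not nullable.
- window_end: CHECK does not forbid NULL (a CHECK constraint passes when its expression is NULL) → nullable.
- lon: no NOT NULL constraint applies → nullable.
- capacity: part of the PRIMARY KEY, which implies NOT NULL → not nullable.
- window_start: declared NOT NULL → not nullable.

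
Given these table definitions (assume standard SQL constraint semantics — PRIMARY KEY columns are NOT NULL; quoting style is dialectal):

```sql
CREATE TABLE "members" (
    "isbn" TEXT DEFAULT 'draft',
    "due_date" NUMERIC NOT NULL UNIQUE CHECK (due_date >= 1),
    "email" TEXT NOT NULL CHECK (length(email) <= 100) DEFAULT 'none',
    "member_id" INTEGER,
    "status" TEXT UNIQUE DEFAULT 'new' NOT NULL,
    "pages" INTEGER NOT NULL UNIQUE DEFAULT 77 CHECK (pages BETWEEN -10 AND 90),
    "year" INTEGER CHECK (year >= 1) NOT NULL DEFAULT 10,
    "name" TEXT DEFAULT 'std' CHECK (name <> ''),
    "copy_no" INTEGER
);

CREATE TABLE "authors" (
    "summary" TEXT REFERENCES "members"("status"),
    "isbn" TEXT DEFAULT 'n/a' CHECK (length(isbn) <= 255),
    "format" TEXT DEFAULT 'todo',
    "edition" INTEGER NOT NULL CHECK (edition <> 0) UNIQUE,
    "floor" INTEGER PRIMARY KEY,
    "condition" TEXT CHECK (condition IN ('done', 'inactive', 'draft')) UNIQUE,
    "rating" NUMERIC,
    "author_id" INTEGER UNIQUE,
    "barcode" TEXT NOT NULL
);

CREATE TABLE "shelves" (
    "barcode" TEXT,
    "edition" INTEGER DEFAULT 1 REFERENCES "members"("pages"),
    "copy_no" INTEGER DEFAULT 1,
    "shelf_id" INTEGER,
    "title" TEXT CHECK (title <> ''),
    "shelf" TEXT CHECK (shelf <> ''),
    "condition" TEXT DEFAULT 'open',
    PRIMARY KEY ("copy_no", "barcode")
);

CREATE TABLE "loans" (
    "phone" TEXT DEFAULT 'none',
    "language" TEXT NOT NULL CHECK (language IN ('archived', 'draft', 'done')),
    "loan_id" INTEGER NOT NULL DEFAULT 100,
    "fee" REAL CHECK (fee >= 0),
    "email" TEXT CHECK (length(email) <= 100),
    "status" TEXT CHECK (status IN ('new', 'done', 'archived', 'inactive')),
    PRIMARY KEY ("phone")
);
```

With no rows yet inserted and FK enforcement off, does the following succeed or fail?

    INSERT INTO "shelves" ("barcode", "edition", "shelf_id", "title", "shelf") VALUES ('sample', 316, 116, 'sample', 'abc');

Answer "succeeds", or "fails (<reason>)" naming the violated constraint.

NOT NULL columns: barcode is supplied; copy_no defaults to 1.
CHECK constraints: 'sample' satisfies (title <> ''); 'abc' satisfies (shelf <> '').
No constraint is violated.

succeeds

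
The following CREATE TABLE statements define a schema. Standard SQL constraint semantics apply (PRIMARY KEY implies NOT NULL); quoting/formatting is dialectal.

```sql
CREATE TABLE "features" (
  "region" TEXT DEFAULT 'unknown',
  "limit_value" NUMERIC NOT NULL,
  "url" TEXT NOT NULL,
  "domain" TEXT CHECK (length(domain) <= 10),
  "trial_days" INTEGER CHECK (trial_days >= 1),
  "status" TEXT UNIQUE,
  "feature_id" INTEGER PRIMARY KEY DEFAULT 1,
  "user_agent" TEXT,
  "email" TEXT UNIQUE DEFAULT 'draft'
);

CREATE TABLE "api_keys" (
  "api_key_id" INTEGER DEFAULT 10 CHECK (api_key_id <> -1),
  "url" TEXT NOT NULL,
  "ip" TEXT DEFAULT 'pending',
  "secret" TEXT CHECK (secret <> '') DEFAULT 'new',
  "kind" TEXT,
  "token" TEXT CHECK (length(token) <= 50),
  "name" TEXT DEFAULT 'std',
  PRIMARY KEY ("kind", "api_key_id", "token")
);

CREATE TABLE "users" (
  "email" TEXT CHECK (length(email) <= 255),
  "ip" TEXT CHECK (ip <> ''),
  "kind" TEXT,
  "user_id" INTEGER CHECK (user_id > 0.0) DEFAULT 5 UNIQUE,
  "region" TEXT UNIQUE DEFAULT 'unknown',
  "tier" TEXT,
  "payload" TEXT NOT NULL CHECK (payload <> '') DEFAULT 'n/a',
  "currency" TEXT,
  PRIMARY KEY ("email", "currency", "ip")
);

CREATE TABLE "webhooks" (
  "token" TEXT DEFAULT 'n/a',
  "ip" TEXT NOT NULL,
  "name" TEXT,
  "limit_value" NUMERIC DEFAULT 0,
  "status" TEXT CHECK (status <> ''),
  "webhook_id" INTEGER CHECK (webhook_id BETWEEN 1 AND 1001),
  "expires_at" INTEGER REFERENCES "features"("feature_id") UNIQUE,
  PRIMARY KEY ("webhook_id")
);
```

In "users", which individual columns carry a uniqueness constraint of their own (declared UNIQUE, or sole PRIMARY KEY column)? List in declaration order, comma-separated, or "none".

- email: part of a composite PRIMARY KEY — only the tuple is unique, not this column on its own.
- ip: part of a composite PRIMARY KEY — only the tuple is unique, not this column on its own.
- kind: no UNIQUE or single-column PK constraint.
- user_id: declared UNIQUE → unique.
- region: declared UNIQUE → unique.
- tier: no UNIQUE or single-column PK constraint.
- payload: no UNIQUE or single-column PK constraint.
- currency: part of a composite PRIMARY KEY — only the tuple is unique, not this column on its own.

user_id, region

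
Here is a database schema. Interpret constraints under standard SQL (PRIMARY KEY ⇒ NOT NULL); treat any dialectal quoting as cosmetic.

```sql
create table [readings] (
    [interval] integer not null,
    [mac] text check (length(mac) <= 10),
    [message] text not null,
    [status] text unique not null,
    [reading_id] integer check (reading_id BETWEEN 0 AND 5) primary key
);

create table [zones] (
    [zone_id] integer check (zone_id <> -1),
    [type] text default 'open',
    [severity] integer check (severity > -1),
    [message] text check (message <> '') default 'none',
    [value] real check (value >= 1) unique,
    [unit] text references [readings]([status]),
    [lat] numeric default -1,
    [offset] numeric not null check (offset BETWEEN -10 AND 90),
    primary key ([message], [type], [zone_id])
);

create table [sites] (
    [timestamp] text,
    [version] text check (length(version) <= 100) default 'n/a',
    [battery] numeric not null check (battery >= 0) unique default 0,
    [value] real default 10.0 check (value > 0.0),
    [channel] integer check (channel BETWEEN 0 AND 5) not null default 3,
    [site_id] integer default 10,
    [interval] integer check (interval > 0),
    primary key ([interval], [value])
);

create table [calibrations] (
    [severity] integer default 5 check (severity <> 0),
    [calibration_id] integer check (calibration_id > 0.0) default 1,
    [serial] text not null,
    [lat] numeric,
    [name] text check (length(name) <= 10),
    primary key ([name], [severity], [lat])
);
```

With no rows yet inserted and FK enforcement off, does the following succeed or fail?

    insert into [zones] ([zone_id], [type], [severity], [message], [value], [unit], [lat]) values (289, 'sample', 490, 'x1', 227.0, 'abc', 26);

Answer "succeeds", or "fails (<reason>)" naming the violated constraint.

fails (NOT NULL on offset)

offset is omitted from the column list and has no DEFAULT, so it would receive NULL.
But offset is declared NOT NULL.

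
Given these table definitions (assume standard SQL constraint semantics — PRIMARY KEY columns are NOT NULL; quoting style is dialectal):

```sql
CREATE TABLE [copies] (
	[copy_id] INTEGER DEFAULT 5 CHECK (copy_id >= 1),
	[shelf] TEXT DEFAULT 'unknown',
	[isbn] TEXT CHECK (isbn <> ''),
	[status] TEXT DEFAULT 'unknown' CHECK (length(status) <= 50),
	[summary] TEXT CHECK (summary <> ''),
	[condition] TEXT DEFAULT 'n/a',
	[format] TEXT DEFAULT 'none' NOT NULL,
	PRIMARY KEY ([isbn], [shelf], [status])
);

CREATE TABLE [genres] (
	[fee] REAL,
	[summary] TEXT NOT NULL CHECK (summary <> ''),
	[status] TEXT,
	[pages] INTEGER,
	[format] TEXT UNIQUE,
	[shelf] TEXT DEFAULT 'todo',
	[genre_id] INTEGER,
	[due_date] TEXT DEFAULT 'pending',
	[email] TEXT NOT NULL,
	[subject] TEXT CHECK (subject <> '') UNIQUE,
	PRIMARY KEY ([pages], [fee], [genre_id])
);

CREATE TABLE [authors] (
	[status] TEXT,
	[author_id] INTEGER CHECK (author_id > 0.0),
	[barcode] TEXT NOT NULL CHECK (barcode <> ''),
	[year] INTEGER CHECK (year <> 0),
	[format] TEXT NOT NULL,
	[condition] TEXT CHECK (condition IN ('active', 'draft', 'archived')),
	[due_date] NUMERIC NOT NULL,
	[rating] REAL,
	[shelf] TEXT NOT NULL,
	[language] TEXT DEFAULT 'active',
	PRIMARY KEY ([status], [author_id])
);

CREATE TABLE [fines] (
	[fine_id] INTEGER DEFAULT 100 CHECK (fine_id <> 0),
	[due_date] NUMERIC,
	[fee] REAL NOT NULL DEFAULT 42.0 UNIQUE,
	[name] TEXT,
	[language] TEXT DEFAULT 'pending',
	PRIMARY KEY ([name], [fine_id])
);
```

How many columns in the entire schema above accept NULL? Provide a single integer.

14

copies: 3 nullable (copy_id, summary, condition — PK (isbn, shelf, status) and explicit NOT NULL columns excluded).
genres: 5 nullable (status, format, shelf, due_date, subject — PK (pages, fee, genre_id) and explicit NOT NULL columns excluded).
authors: 4 nullable (year, condition, rating, language — PK (status, author_id) and explicit NOT NULL columns excluded).
fines: 2 nullable (due_date, language — PK (name, fine_id) and explicit NOT NULL columns excluded).
Total: 3 + 5 + 4 + 2 = 14.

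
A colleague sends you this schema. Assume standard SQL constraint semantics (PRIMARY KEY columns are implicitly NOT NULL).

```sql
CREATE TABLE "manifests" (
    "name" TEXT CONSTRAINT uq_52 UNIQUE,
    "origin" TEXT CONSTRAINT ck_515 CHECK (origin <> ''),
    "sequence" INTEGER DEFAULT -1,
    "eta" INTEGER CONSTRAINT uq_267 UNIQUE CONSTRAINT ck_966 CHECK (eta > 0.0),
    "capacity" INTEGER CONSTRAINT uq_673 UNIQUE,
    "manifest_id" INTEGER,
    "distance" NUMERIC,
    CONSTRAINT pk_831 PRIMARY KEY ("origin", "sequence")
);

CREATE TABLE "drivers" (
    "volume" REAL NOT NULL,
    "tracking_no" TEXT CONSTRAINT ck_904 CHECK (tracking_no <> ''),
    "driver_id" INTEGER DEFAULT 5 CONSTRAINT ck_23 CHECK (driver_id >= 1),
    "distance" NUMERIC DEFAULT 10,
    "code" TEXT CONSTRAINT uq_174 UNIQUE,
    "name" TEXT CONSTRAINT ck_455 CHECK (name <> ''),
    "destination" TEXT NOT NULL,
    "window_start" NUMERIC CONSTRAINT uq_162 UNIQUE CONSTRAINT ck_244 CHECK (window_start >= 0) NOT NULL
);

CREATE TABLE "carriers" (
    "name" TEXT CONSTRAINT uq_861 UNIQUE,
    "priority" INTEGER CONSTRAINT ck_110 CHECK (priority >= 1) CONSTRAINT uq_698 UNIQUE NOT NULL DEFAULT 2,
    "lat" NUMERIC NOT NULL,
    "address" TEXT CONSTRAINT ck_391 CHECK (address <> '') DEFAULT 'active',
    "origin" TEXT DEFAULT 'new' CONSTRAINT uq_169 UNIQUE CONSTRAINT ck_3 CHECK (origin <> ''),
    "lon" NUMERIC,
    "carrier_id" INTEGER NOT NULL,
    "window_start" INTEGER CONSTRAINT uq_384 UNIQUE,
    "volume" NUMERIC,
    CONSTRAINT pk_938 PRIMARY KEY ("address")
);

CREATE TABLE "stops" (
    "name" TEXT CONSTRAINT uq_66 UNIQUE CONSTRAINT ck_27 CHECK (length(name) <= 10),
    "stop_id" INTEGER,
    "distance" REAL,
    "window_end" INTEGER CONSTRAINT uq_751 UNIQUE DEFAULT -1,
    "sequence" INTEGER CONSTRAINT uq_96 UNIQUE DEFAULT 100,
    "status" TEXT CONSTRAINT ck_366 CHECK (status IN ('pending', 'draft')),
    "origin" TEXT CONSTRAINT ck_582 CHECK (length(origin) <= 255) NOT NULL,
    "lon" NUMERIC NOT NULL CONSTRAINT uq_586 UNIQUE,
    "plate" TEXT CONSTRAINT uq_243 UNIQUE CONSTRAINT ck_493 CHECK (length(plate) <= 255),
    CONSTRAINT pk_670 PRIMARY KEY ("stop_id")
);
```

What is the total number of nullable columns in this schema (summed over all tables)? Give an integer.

manifests: 5 nullable (name, eta, capacity, manifest_id, distance — PK (origin, sequence) and explicit NOT NULL columns excluded).
drivers: 5 nullable (tracking_no, driver_id, distance, code, name — PK none and explicit NOT NULL columns excluded).
carriers: 5 nullable (name, origin, lon, window_start, volume — PK (address) and explicit NOT NULL columns excluded).
stops: 6 nullable (name, distance, window_end, sequence, status, plate — PK (stop_id) and explicit NOT NULL columns excluded).
Total: 5 + 5 + 5 + 6 = 21.

21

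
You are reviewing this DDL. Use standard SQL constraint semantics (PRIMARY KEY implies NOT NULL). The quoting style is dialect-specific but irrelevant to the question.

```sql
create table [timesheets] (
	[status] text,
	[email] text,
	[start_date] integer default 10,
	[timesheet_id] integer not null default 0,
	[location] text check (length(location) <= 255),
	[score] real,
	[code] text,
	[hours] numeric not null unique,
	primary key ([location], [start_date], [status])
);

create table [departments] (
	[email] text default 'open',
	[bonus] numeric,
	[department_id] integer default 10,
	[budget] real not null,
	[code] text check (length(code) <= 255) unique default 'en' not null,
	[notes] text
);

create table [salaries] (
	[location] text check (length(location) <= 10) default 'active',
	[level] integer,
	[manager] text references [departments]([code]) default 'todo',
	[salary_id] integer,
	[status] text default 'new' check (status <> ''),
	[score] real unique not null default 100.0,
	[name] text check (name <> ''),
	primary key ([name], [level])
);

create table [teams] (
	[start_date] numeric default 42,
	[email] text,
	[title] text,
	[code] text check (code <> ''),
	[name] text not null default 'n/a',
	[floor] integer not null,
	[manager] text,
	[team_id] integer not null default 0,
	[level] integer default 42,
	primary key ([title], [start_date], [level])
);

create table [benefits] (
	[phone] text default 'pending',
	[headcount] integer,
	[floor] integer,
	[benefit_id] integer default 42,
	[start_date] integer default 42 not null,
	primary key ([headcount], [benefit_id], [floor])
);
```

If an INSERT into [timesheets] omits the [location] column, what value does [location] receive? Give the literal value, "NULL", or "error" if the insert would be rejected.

error

location has no DEFAULT clause.
Omitting it would insert NULL, but it is part of the PRIMARY KEY, so the INSERT fails.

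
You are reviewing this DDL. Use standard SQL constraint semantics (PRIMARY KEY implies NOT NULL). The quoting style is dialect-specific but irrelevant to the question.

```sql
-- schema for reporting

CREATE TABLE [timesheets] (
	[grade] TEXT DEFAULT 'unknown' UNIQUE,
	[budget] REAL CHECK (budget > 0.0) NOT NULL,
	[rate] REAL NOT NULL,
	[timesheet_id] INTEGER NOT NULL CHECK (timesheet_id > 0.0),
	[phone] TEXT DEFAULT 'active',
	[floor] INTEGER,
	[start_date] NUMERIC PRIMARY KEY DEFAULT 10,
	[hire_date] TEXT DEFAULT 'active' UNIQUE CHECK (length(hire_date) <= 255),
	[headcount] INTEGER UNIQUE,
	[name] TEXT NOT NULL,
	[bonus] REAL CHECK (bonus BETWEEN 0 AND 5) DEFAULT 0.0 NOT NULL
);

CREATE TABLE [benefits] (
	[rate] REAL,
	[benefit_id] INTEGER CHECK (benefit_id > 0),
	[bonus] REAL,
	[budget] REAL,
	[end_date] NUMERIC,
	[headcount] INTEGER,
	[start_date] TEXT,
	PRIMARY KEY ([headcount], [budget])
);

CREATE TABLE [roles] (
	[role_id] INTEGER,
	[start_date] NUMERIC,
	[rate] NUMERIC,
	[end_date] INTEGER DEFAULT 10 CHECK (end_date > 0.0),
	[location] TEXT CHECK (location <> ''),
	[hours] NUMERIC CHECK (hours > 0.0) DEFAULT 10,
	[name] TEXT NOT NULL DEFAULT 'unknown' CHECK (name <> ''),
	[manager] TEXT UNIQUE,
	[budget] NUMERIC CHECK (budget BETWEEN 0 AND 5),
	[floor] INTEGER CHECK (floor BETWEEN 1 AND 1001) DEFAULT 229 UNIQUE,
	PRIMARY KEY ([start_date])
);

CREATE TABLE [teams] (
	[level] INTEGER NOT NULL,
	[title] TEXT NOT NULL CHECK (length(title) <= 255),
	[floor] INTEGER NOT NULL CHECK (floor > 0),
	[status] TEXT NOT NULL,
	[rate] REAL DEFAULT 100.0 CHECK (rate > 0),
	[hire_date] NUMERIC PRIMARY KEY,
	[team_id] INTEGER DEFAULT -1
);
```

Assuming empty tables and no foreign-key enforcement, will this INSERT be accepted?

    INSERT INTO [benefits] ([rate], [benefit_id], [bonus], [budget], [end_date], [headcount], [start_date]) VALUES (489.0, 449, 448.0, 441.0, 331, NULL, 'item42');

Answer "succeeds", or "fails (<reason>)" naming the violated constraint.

headcount is explicitly set to NULL, but headcount is part of the PRIMARY KEY (implied NOT NULL).

fails (NOT NULL on headcount)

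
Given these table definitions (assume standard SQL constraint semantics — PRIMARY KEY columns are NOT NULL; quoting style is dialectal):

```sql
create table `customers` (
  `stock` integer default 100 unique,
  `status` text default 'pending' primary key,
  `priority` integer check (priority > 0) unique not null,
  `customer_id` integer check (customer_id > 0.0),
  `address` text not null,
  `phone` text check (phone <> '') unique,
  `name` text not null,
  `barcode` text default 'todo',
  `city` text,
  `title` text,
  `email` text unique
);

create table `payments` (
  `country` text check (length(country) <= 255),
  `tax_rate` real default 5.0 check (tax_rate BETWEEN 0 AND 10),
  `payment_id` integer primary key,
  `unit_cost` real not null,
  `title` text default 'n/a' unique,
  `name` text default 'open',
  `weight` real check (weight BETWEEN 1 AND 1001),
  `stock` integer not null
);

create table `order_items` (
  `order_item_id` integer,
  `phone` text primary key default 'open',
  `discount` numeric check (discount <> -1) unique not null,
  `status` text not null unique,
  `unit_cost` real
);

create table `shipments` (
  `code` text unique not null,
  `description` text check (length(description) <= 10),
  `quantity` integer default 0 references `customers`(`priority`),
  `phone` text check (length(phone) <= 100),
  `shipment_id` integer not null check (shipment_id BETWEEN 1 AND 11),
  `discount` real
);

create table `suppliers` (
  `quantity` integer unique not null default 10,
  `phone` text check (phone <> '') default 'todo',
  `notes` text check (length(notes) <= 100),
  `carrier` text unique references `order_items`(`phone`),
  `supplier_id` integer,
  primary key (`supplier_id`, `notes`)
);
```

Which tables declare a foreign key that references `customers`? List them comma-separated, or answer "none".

shipments

- shipments.quantity references customers(priority).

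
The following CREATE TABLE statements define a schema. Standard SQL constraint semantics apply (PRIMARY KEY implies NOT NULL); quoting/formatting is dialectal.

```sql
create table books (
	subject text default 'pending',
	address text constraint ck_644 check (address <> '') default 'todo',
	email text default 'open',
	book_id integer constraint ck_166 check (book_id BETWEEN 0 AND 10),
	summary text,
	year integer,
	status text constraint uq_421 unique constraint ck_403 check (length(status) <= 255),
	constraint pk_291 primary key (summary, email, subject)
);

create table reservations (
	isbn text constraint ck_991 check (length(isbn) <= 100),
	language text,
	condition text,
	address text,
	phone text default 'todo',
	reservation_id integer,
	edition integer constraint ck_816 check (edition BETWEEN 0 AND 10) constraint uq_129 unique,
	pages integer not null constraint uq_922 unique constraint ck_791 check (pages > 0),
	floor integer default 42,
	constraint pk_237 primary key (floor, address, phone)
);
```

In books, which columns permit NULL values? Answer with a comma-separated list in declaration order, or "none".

address, book_id, year, status

- subject: part of the PRIMARY KEY, which implies NOT NULL → not nullable.
- address: CHECK does not forbid NULL (a CHECK constraint passes when its expression is NULL) → nullable.
- email: part of the PRIMARY KEY, which implies NOT NULL → not nullable.
- book_id: CHECK does not forbid NULL (a CHECK constraint passes when its expression is NULL) → nullable.
- summary: part of the PRIMARY KEY, which implies NOT NULL → not nullable.
- year: no NOT NULL constraint applies → nullable.
- status: CHECK does not forbid NULL (a CHECK constraint passes when its expression is NULL) → nullable.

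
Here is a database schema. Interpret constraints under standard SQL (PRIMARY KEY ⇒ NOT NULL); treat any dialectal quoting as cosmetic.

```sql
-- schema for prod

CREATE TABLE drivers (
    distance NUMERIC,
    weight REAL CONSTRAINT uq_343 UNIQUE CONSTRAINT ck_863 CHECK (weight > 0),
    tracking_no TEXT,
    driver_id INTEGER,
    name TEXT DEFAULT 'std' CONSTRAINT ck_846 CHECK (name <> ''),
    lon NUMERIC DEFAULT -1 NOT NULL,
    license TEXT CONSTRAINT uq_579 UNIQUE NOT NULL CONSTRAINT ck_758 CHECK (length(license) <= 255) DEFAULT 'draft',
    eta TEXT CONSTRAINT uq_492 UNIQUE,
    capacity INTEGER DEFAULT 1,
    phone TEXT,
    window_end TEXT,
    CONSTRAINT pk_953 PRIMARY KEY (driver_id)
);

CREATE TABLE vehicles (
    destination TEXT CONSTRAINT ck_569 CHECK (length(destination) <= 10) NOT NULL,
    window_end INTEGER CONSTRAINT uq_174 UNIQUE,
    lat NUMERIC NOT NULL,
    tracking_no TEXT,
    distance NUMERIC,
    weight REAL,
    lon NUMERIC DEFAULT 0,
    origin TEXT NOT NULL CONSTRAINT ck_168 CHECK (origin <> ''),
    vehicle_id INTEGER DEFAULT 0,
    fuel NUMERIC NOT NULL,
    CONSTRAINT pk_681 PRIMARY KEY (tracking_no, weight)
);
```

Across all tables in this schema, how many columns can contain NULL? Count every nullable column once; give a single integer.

12

drivers: 8 nullable (distance, weight, tracking_no, name, eta, capacity, phone, window_end — PK (driver_id) and explicit NOT NULL columns excluded).
vehicles: 4 nullable (window_end, distance, lon, vehicle_id — PK (tracking_no, weight) and explicit NOT NULL columns excluded).
Total: 8 + 4 = 12.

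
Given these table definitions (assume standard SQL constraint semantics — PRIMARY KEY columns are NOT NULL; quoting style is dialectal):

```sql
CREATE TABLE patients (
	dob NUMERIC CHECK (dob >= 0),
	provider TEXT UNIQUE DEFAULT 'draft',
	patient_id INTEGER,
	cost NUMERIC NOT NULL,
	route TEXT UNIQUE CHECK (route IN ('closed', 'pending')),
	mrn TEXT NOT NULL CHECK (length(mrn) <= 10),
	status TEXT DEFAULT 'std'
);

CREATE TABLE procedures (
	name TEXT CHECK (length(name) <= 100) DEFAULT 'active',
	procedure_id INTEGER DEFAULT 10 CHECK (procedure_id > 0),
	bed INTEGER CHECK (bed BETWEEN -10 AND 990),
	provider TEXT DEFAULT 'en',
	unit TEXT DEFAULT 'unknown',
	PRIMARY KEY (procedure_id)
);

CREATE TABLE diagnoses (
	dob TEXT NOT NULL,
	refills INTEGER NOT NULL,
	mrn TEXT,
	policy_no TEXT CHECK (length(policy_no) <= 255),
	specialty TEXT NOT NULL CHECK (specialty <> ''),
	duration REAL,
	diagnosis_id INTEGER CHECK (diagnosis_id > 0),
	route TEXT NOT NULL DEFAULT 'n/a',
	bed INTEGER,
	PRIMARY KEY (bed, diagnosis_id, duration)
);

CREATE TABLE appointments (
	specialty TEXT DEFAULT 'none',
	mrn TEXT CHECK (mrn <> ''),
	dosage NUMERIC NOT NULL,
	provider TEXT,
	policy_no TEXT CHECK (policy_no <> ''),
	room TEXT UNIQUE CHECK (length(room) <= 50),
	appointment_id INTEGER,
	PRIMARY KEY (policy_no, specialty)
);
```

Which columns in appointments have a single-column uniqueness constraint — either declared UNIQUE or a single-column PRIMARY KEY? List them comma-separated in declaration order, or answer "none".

room

- specialty: part of a composite PRIMARY KEY — only the tuple is unique, not this column on its own.
- mrn: no UNIQUE or single-column PK constraint.
- dosage: no UNIQUE or single-column PK constraint.
- provider: no UNIQUE or single-column PK constraint.
- policy_no: part of a composite PRIMARY KEY — only the tuple is unique, not this column on its own.
- room: declared UNIQUE → unique.
- appointment_id: no UNIQUE or single-column PK constraint.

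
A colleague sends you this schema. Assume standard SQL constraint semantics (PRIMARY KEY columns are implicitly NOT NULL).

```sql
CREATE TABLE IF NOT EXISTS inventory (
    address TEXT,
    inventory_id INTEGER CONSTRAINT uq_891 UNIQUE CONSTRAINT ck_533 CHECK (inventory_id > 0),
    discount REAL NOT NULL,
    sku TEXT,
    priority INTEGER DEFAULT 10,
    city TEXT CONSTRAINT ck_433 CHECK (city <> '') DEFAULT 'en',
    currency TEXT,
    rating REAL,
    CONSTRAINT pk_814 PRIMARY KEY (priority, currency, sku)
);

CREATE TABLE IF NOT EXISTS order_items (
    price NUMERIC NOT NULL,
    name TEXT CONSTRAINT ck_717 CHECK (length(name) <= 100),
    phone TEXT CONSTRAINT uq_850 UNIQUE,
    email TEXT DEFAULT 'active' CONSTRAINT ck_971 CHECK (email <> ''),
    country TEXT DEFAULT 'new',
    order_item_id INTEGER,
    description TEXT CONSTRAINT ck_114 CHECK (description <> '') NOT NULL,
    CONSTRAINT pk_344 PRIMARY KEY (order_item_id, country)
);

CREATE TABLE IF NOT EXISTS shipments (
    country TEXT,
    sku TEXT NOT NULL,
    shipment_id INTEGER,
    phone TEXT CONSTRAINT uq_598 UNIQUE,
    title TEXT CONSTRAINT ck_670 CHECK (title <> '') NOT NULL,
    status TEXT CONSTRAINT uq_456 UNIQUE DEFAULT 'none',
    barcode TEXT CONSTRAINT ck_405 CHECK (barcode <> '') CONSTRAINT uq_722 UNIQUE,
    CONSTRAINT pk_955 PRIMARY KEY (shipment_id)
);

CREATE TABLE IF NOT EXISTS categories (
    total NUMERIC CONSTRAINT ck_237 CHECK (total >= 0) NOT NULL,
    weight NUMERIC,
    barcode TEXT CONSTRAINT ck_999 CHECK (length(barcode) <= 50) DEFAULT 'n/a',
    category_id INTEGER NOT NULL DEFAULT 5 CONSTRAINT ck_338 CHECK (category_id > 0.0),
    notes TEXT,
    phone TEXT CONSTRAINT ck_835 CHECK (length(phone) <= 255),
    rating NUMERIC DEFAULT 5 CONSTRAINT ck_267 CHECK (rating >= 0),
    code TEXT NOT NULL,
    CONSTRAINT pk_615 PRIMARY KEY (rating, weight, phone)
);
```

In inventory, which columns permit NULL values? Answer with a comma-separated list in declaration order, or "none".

- address: no NOT NULL constraint applies → nullable.
- inventory_id: CHECK does not forbid NULL (a CHECK constraint passes when its expression is NULL) → nullable.
- discount: declared NOT NULL → not nullable.
- sku: part of the PRIMARY KEY, which implies NOT NULL → not nullable.
- priority: part of the PRIMARY KEY, which implies NOT NULL → not nullable.
- city: CHECK does not forbid NULL (a CHECK constraint passes when its expression is NULL) → nullable.
- currency: part of the PRIMARY KEY, which implies NOT NULL → not nullable.
- rating: no NOT NULL constraint applies → nullable.

address, inventory_id, city, rating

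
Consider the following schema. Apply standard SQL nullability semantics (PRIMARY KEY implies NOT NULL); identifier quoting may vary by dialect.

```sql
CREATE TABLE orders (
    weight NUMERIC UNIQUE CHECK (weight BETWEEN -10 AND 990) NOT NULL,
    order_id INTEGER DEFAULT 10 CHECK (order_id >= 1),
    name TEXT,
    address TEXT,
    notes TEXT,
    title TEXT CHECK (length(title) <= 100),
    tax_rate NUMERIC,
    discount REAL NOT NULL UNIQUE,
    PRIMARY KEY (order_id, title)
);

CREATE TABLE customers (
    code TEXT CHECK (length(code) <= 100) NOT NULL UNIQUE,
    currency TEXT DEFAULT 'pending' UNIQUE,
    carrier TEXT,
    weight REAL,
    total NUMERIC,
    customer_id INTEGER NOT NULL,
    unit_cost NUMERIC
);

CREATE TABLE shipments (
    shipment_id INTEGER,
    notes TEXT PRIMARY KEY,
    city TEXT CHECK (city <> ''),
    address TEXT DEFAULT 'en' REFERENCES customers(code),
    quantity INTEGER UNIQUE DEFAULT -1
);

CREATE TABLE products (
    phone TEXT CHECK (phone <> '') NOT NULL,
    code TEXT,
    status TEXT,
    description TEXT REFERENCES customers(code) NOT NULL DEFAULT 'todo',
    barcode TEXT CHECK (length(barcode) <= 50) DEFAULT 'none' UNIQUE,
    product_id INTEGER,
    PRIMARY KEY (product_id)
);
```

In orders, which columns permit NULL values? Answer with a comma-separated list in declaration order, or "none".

name, address, notes, tax_rate

- weight: declared NOT NULL → not nullable.
- order_id: part of the PRIMARY KEY, which implies NOT NULL → not nullable.
- name: no NOT NULL constraint applies → nullable.
- address: no NOT NULL constraint applies → nullable.
- notes: no NOT NULL constraint applies → nullable.
- title: part of the PRIMARY KEY, which implies NOT NULL → not nullable.
- tax_rate: no NOT NULL constraint applies → nullable.
- discount: declared NOT NULL → not nullable.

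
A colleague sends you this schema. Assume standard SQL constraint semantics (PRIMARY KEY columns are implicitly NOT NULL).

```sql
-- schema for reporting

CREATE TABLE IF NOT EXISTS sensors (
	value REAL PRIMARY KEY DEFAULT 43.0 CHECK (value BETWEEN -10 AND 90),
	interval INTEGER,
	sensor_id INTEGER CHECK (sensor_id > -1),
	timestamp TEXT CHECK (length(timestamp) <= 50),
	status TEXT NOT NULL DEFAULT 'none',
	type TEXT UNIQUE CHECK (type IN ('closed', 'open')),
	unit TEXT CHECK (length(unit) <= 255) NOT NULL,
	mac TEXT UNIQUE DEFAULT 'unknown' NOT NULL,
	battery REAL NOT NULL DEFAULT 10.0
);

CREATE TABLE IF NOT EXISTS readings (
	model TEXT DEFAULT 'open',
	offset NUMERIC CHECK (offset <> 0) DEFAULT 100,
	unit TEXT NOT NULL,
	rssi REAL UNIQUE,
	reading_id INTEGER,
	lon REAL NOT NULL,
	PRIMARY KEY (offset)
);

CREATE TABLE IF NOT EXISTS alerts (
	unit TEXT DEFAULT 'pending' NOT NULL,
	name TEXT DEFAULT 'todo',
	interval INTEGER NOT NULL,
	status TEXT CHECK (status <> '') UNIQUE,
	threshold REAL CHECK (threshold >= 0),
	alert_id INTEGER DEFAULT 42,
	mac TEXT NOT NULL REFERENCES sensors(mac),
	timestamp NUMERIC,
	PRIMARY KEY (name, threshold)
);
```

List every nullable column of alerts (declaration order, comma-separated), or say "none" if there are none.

status, alert_id, timestamp

- unit: declared NOT NULL → not nullable.
- name: part of the PRIMARY KEY, which implies NOT NULL → not nullable.
- interval: declared NOT NULL → not nullable.
- status: CHECK does not forbid NULL (a CHECK constraint passes when its expression is NULL) → nullable.
- threshold: part of the PRIMARY KEY, which implies NOT NULL → not nullable.
- alert_id: DEFAULT only fills an omitted column; an explicit NULL is still allowed → nullable.
- mac: declared NOT NULL → not nullable.
- timestamp: no NOT NULL constraint applies → nullable.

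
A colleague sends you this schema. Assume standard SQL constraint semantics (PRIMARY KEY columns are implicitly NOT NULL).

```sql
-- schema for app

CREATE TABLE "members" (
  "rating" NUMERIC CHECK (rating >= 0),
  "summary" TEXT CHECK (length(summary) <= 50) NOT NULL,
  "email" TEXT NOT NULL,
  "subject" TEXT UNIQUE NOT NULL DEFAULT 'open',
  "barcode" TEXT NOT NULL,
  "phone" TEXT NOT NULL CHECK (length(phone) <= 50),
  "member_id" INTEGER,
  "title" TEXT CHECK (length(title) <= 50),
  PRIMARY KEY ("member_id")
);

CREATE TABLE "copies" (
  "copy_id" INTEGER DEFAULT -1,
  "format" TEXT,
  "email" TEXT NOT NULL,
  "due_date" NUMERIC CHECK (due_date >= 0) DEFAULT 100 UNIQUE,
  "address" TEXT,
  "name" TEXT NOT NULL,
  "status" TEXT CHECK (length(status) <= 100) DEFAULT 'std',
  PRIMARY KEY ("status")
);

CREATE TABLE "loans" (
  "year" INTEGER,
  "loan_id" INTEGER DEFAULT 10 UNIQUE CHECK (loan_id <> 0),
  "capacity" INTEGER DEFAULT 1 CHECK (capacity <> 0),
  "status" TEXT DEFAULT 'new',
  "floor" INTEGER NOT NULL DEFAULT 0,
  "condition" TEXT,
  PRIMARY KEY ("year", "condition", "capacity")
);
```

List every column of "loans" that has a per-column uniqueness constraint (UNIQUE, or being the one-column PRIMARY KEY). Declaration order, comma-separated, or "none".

loan_id

- year: part of a composite PRIMARY KEY — only the tuple is unique, not this column on its own.
- loan_id: declared UNIQUE → unique.
- capacity: part of a composite PRIMARY KEY — only the tuple is unique, not this column on its own.
- status: no UNIQUE or single-column PK constraint.
- floor: no UNIQUE or single-column PK constraint.
- condition: part of a composite PRIMARY KEY — only the tuple is unique, not this column on its own.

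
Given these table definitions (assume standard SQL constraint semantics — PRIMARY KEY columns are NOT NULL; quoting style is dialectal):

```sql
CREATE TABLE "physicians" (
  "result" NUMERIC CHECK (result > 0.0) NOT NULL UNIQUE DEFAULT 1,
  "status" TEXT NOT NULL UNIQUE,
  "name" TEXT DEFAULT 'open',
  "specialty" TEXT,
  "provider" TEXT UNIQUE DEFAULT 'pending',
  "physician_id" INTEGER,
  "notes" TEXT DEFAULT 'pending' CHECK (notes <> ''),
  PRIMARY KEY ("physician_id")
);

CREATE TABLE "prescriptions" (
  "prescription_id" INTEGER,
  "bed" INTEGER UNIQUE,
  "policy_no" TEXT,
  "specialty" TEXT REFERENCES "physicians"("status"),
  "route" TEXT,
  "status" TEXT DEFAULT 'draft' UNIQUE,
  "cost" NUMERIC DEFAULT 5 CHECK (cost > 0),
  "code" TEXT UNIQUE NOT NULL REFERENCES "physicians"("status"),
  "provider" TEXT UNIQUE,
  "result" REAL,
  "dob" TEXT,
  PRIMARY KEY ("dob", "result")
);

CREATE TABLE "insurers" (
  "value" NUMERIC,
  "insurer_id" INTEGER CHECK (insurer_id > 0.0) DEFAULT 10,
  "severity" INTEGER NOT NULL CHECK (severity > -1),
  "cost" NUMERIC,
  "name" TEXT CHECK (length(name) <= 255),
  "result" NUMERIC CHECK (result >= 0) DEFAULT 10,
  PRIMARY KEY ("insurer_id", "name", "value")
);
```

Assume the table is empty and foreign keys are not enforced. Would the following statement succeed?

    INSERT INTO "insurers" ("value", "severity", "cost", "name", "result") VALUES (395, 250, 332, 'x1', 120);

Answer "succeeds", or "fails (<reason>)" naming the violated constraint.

succeeds

NOT NULL columns: insurer_id defaults to 10; name is supplied; severity is supplied; value is supplied.
CHECK constraints: 250 satisfies (severity > -1); 'x1' satisfies (length(name) <= 255); 120 satisfies (result >= 0).
No constraint is violated.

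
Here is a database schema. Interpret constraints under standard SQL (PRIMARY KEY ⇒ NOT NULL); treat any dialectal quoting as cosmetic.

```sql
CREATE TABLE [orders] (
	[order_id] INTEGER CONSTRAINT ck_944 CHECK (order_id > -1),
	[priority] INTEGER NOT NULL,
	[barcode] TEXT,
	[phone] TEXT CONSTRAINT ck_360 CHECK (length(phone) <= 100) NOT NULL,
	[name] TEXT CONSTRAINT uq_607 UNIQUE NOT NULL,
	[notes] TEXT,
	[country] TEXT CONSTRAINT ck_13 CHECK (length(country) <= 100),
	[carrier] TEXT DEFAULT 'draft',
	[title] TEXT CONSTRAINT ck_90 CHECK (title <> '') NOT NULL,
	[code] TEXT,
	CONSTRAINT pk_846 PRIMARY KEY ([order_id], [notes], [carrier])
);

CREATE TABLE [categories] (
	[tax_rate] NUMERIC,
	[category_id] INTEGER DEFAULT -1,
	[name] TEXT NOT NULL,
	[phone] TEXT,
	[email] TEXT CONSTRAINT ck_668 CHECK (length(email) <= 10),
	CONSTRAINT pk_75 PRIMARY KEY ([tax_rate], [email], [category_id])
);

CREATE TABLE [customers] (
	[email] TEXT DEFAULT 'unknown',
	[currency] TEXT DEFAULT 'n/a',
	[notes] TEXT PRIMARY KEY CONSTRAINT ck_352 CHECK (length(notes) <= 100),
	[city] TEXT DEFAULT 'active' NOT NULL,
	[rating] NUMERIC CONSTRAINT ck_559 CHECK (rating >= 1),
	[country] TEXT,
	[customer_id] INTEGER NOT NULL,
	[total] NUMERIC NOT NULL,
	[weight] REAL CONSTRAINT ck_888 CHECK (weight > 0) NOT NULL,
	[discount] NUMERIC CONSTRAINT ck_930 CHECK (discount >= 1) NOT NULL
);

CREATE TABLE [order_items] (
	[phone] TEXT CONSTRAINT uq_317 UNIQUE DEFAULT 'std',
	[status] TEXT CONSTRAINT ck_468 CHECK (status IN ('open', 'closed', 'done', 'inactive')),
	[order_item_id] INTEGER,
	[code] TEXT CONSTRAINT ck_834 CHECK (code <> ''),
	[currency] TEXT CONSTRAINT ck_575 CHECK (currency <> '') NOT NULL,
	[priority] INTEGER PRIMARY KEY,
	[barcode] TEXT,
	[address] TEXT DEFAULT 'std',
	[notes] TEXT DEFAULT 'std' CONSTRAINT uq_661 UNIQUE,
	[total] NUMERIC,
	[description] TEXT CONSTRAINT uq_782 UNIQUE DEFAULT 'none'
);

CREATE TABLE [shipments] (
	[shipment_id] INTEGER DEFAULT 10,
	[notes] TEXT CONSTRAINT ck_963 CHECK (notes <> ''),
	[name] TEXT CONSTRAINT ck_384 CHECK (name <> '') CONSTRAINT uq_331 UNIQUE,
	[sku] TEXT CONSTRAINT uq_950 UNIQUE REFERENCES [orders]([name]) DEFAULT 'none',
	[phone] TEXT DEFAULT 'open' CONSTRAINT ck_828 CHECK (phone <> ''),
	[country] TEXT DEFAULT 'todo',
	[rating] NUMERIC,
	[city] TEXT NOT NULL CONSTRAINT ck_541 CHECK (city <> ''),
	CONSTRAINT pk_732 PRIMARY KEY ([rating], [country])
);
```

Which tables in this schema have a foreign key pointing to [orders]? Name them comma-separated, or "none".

- shipments.sku references orders(name).

shipments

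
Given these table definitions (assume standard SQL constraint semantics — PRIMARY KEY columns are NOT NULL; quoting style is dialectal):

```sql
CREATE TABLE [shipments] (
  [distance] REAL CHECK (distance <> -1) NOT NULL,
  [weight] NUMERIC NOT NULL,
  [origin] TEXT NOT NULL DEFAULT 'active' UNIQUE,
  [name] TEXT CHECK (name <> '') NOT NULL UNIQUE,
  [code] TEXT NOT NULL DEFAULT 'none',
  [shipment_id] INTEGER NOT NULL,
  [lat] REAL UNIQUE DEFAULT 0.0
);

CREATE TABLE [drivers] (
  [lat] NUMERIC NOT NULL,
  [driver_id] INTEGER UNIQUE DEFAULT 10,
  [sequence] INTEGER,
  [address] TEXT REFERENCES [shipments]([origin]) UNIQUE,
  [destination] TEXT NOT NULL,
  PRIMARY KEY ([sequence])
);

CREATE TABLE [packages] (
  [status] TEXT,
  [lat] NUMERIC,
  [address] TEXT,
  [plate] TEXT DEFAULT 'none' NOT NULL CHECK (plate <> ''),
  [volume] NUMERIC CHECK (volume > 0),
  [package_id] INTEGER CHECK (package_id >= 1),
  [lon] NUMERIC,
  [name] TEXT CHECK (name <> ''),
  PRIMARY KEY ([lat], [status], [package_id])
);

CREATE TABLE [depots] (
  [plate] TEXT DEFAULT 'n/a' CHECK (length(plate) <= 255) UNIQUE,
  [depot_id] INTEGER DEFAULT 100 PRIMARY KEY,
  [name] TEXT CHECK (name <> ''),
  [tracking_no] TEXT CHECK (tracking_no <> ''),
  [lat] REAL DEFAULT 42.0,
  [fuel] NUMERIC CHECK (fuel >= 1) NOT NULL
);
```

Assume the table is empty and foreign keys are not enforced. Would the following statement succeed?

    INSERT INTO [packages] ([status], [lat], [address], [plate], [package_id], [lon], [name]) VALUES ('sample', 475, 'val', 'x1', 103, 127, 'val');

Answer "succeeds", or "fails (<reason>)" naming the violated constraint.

succeeds

NOT NULL columns: lat is supplied; package_id is supplied; plate is supplied; status is supplied.
CHECK constraints: 'x1' satisfies (plate <> ''); 103 satisfies (package_id >= 1); 'val' satisfies (name <> '').
No constraint is violated.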